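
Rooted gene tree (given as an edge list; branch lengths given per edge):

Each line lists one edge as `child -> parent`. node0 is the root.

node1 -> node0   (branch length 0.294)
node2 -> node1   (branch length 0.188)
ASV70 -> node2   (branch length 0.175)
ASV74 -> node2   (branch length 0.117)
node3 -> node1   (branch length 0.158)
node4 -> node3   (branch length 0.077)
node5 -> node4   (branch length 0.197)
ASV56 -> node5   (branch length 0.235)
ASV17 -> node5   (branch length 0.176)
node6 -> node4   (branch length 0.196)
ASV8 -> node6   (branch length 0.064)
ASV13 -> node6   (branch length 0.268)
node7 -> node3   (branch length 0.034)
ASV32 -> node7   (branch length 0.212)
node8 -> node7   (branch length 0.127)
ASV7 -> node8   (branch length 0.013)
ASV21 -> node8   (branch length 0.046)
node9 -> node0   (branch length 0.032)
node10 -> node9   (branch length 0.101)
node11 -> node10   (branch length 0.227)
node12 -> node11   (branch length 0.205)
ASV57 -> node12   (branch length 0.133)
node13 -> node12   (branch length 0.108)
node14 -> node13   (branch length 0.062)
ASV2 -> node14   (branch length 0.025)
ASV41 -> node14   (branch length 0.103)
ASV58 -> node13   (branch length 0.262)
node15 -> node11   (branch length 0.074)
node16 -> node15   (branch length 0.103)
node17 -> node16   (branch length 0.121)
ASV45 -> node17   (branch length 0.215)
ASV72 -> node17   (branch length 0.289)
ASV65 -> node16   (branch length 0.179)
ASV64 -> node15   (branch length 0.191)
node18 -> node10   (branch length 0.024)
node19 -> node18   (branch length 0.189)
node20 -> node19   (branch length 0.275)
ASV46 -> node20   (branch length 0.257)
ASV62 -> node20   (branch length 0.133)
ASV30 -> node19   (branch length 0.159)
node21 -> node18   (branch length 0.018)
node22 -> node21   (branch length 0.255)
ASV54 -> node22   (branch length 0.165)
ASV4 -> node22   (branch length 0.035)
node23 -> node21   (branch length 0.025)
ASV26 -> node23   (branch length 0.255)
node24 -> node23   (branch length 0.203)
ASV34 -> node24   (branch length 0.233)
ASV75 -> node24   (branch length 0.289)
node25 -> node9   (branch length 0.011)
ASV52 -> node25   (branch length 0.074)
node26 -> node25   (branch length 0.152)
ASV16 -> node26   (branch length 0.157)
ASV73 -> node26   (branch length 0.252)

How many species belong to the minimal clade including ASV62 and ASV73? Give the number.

19

The MRCA of ASV62 and ASV73 is the node subtending ((((ASV57,((ASV2,ASV41),ASV58)),(((ASV45,ASV72),ASV65),ASV64)),(((ASV46,ASV62),ASV30),((ASV54,ASV4),(ASV26,(ASV34,ASV75))))),(ASV52,(ASV16,ASV73))).
That clade contains 19 terminal taxa: ASV16, ASV2, ASV26, ASV30, ASV34, ASV4, ASV41, ASV45, ASV46, ASV52, ASV54, ASV57, ASV58, ASV62, ASV64, ASV65, ASV72, ASV73, ASV75.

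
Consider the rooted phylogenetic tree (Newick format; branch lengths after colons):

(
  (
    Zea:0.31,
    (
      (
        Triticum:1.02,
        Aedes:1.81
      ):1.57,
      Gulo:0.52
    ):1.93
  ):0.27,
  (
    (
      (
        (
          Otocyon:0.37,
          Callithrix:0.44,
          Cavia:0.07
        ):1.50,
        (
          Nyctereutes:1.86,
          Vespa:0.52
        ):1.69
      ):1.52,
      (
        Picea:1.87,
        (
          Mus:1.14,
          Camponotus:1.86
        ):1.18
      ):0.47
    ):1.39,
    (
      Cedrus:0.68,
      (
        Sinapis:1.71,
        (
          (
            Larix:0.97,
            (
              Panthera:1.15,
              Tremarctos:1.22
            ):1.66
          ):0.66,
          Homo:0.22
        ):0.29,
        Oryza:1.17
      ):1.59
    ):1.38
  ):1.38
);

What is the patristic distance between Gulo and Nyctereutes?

10.56

The path runs Gulo → … → MRCA → … → Nyctereutes; the MRCA is the root of the tree.
Branch lengths along that path: 0.52 + 1.93 + 0.27 + 1.38 + 1.39 + 1.52 + 1.69 + 1.86 = 10.56.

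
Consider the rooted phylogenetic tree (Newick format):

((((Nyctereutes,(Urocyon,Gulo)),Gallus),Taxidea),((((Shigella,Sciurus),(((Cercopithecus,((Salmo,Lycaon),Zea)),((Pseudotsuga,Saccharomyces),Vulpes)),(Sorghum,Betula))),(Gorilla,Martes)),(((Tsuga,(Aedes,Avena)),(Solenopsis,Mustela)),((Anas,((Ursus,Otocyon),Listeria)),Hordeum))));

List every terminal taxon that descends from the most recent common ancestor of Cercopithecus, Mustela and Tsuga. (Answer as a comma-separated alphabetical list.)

Tracing Cercopithecus: it sits inside (Cercopithecus,((Salmo,Lycaon),Zea)).
Tracing Mustela: it sits inside (Solenopsis,Mustela).
Tracing Tsuga: it sits inside (Tsuga,(Aedes,Avena)).
The smallest clade enclosing all 3 is ((((Shigella,Sciurus),(((Cercopithecus,((Salmo,Lycaon),Zea)),((Pseudotsuga,Saccharomyces),Vulpes)),(Sorghum,Betula))),(Gorilla,Martes)),(((Tsuga,(Aedes,Avena)),(Solenopsis,Mustela)),((Anas,((Ursus,Otocyon),Listeria)),Hordeum))); the answer is its 23 terminal taxa in alphabetical order.

Aedes, Anas, Avena, Betula, Cercopithecus, Gorilla, Hordeum, Listeria, Lycaon, Martes, Mustela, Otocyon, Pseudotsuga, Saccharomyces, Salmo, Sciurus, Shigella, Solenopsis, Sorghum, Tsuga, Ursus, Vulpes, Zea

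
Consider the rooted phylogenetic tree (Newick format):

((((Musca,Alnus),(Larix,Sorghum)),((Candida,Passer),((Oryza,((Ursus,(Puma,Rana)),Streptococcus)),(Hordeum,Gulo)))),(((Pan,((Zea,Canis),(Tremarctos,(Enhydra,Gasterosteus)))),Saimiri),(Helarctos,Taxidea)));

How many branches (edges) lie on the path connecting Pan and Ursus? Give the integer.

The MRCA of Pan and Ursus is the root of the tree.
From Pan up to that node: 4 branches. From Ursus up to the same node: 7 branches. Total: 4 + 7 = 11.

11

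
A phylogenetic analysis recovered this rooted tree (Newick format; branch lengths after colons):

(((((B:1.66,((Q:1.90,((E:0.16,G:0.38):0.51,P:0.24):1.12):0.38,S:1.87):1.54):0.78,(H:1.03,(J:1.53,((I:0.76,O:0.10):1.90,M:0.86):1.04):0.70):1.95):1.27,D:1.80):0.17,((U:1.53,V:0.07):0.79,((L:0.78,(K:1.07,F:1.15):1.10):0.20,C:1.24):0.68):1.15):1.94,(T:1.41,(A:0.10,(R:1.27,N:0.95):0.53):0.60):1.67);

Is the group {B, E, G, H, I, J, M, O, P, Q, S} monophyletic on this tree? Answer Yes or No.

The most recent common ancestor of these taxa subtends ((B,((Q,((E,G),P)),S)),(H,(J,((I,O),M)))).
That clade has exactly 11 tips — every listed taxon and nothing else — so the group is monophyletic.

Yes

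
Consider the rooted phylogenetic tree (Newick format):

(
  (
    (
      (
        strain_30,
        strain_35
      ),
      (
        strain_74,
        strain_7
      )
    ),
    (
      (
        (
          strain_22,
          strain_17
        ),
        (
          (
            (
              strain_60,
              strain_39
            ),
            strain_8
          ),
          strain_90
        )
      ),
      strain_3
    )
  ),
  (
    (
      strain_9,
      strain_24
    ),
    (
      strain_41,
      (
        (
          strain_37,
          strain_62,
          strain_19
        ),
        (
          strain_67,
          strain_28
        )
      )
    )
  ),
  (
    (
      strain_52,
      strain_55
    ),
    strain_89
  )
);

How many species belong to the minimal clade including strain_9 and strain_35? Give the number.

22

The MRCA of strain_9 and strain_35 is the root, so the clade is the entire tree.
That clade contains 22 terminal taxa: strain_17, strain_19, strain_22, strain_24, strain_28, strain_3, strain_30, strain_35, strain_37, strain_39, strain_41, strain_52, strain_55, strain_60, strain_62, strain_67, strain_7, strain_74, strain_8, strain_89, strain_9, strain_90.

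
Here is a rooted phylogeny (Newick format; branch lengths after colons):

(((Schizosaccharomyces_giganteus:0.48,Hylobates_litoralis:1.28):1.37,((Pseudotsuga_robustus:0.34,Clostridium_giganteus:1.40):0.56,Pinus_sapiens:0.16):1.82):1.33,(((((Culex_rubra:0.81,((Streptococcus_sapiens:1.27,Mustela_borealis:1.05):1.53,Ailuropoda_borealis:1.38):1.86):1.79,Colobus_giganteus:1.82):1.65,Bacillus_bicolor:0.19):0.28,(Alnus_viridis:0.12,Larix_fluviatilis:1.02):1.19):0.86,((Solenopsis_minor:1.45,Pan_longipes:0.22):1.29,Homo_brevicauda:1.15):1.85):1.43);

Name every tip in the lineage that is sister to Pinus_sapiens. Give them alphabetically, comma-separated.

Pinus_sapiens attaches to the tree at the node subtending ((Pseudotsuga_robustus,Clostridium_giganteus),Pinus_sapiens).
The other lineage descending from that same node — the sister group — is (Pseudotsuga_robustus,Clostridium_giganteus); its 2 tips in alphabetical order are the answer.

Clostridium_giganteus, Pseudotsuga_robustus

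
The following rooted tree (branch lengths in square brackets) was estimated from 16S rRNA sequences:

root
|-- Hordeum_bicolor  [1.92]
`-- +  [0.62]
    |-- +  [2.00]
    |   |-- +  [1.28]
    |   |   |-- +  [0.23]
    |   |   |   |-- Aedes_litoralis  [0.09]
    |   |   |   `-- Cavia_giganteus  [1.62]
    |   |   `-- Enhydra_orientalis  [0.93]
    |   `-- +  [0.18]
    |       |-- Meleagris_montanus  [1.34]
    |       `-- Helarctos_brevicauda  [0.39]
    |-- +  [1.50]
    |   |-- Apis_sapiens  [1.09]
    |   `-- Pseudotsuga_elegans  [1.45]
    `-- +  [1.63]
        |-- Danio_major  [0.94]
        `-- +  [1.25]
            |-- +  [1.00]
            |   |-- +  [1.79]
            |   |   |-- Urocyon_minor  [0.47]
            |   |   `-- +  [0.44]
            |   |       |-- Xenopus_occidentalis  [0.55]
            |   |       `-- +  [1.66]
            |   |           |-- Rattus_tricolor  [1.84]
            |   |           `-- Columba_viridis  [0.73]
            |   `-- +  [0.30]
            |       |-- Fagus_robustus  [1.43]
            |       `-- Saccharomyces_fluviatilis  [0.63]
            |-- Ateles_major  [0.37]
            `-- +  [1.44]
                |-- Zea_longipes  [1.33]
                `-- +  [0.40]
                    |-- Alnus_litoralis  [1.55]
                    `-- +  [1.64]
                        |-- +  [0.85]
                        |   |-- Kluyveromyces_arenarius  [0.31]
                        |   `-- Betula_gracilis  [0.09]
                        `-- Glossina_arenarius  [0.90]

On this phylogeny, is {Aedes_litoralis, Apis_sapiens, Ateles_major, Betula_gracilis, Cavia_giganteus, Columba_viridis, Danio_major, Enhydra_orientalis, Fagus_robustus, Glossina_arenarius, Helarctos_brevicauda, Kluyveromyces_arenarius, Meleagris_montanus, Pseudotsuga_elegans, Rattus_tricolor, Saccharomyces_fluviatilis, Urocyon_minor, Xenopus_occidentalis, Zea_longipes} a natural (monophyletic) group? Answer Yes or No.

No

The MRCA of the listed taxa subtends ((((Aedes_litoralis,Cavia_giganteus),Enhydra_orientalis),(Meleagris_montanus,Helarctos_brevicauda)),(Apis_sapiens,Pseudotsuga_elegans),(Danio_major,(((Urocyon_minor,(Xenopus_occidentalis,(Rattus_tricolor,Columba_viridis))),(Fagus_robustus,Saccharomyces_fluviatilis)),Ateles_major,(Zea_longipes,(Alnus_litoralis,((Kluyveromyces_arenarius,Betula_gracilis),Glossina_arenarius)))))).
That clade also contains Alnus_litoralis, which is not in the proposed group, so the group is not monophyletic.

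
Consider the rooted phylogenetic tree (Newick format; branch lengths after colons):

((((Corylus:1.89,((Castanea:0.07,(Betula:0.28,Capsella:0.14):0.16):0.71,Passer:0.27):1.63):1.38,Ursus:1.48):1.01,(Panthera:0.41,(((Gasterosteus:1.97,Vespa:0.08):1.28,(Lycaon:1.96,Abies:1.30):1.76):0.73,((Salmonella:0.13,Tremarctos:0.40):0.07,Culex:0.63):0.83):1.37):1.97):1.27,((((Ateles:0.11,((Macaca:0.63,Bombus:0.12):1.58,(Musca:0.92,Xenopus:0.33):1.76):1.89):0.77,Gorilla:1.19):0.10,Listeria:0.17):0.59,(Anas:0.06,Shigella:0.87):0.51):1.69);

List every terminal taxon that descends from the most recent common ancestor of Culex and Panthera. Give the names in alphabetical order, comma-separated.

Tracing Culex: it sits inside ((Salmonella,Tremarctos),Culex).
Tracing Panthera: it sits inside (Panthera,(((Gasterosteus,Vespa),(Lycaon,Abies)),((Salmonella,Tremarctos),Culex))).
The smallest clade enclosing both is (Panthera,(((Gasterosteus,Vespa),(Lycaon,Abies)),((Salmonella,Tremarctos),Culex))); the answer is its 8 terminal taxa in alphabetical order.

Abies, Culex, Gasterosteus, Lycaon, Panthera, Salmonella, Tremarctos, Vespa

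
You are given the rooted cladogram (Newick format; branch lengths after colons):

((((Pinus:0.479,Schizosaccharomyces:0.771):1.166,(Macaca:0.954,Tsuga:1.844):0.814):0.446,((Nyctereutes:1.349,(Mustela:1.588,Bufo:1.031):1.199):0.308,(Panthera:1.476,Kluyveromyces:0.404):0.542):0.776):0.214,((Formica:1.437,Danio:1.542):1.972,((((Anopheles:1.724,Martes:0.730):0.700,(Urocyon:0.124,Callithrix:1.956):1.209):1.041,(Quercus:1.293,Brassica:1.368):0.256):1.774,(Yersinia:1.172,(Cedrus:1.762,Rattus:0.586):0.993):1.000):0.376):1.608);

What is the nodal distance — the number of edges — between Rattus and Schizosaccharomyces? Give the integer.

The MRCA of Rattus and Schizosaccharomyces is the root of the tree.
From Rattus up to that node: 5 branches. From Schizosaccharomyces up to the same node: 4 branches. Total: 5 + 4 = 9.

9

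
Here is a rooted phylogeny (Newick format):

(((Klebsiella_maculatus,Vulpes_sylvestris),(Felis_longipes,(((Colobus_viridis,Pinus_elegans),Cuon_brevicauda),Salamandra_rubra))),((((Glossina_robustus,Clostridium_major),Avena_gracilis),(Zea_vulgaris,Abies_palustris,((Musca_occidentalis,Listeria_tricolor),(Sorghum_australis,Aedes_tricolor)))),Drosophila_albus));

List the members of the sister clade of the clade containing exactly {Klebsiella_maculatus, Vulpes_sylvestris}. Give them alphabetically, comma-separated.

Colobus_viridis, Cuon_brevicauda, Felis_longipes, Pinus_elegans, Salamandra_rubra

The clade containing exactly {Klebsiella_maculatus, Vulpes_sylvestris} attaches to the tree at the node subtending ((Klebsiella_maculatus,Vulpes_sylvestris),(Felis_longipes,(((Colobus_viridis,Pinus_elegans),Cuon_brevicauda),Salamandra_rubra))).
The other lineage descending from that same node — the sister group — is (Felis_longipes,(((Colobus_viridis,Pinus_elegans),Cuon_brevicauda),Salamandra_rubra)); its 5 tips in alphabetical order are the answer.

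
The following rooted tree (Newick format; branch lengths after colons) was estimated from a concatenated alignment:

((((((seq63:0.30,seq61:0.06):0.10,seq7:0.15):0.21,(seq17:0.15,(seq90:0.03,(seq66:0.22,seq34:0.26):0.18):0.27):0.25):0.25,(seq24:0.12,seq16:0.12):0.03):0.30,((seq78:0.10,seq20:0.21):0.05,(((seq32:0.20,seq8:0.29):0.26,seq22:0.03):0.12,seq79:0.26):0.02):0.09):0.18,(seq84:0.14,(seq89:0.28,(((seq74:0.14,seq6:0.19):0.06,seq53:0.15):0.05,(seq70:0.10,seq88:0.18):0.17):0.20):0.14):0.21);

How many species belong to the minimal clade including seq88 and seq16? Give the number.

22

The MRCA of seq88 and seq16 is the root, so the clade is the entire tree.
That clade contains 22 terminal taxa: seq16, seq17, seq20, seq22, seq24, seq32, seq34, seq53, seq6, seq61, seq63, seq66, seq7, seq70, seq74, seq78, seq79, seq8, seq84, seq88, seq89, seq90.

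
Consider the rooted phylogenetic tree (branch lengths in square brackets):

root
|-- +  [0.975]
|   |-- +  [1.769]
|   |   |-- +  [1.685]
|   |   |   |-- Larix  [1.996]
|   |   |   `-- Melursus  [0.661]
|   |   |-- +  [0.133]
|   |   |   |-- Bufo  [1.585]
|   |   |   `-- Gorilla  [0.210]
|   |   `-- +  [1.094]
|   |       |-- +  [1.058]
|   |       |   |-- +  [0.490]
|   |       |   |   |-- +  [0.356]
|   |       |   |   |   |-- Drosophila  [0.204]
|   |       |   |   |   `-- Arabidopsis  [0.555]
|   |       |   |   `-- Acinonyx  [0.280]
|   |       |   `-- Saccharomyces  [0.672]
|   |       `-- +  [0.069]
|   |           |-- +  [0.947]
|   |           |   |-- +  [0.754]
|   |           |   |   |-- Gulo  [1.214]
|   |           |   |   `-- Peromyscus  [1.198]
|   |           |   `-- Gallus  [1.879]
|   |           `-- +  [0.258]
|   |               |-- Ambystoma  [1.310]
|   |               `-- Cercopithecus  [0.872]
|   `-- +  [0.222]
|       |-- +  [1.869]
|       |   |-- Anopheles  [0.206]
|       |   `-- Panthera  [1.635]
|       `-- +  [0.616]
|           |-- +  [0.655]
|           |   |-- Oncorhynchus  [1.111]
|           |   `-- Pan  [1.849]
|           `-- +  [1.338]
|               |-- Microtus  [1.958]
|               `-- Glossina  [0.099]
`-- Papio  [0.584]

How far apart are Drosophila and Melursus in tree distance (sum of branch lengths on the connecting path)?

5.548

The path runs Drosophila → … → MRCA → … → Melursus; the MRCA is the node subtending ((Larix,Melursus),(Bufo,Gorilla),((((Drosophila,Arabidopsis),Acinonyx),Saccharomyces),(((Gulo,Peromyscus),Gallus),(Ambystoma,Cercopithecus)))).
Branch lengths along that path: 0.204 + 0.356 + 0.490 + 1.058 + 1.094 + 1.685 + 0.661 = 5.548.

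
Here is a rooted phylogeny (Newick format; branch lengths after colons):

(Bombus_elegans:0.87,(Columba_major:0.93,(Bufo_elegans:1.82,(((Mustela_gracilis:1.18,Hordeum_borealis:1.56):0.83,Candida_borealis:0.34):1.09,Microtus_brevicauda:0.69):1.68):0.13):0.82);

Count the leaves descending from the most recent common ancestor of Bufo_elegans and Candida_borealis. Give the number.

5

The MRCA of Bufo_elegans and Candida_borealis is the node subtending (Bufo_elegans,(((Mustela_gracilis,Hordeum_borealis),Candida_borealis),Microtus_brevicauda)).
That clade contains 5 terminal taxa: Bufo_elegans, Candida_borealis, Hordeum_borealis, Microtus_brevicauda, Mustela_gracilis.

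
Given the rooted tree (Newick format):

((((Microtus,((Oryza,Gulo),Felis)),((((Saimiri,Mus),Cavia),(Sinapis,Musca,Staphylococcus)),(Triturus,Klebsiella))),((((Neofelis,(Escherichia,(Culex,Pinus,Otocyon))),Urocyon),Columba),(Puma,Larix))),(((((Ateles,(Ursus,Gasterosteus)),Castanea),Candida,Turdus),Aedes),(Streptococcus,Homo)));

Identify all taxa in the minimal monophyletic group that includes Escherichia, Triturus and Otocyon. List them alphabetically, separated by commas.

Cavia, Columba, Culex, Escherichia, Felis, Gulo, Klebsiella, Larix, Microtus, Mus, Musca, Neofelis, Oryza, Otocyon, Pinus, Puma, Saimiri, Sinapis, Staphylococcus, Triturus, Urocyon

Tracing Escherichia: it sits inside (Escherichia,(Culex,Pinus,Otocyon)).
Tracing Triturus: it sits inside (Triturus,Klebsiella).
Tracing Otocyon: it sits inside (Culex,Pinus,Otocyon).
The smallest clade enclosing all 3 is (((Microtus,((Oryza,Gulo),Felis)),((((Saimiri,Mus),Cavia),(Sinapis,Musca,Staphylococcus)),(Triturus,Klebsiella))),((((Neofelis,(Escherichia,(Culex,Pinus,Otocyon))),Urocyon),Columba),(Puma,Larix))); the answer is its 21 terminal taxa in alphabetical order.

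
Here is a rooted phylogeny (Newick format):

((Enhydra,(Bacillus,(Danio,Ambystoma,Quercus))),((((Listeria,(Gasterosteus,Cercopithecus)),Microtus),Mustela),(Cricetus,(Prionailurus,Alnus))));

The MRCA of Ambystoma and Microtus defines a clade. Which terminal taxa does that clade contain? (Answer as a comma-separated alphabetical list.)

Alnus, Ambystoma, Bacillus, Cercopithecus, Cricetus, Danio, Enhydra, Gasterosteus, Listeria, Microtus, Mustela, Prionailurus, Quercus

Tracing Ambystoma: it sits inside (Danio,Ambystoma,Quercus).
Tracing Microtus: it sits inside ((Listeria,(Gasterosteus,Cercopithecus)),Microtus).
The smallest clade enclosing both is the whole tree (their MRCA is the root), so the answer is all 13 tips in alphabetical order.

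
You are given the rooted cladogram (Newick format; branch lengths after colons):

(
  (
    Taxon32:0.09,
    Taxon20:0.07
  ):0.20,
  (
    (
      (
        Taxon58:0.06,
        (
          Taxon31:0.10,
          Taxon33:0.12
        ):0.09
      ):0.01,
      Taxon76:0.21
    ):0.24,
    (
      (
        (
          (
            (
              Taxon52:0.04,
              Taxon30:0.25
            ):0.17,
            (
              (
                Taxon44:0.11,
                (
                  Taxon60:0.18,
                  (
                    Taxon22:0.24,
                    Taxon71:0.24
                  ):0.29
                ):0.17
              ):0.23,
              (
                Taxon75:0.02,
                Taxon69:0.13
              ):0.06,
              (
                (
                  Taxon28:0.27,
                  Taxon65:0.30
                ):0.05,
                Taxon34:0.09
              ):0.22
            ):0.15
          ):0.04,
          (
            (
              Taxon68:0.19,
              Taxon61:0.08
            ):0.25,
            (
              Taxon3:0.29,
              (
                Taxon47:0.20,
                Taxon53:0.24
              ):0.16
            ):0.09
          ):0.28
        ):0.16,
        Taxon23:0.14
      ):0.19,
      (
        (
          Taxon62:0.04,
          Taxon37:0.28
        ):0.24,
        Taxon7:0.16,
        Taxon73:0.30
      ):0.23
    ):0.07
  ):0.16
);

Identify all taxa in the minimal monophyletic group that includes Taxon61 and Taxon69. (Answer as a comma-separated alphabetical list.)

Tracing Taxon61: it sits inside (Taxon68,Taxon61).
Tracing Taxon69: it sits inside (Taxon75,Taxon69).
The smallest clade enclosing both is (((Taxon52,Taxon30),((Taxon44,(Taxon60,(Taxon22,Taxon71))),(Taxon75,Taxon69),((Taxon28,Taxon65),Taxon34))),((Taxon68,Taxon61),(Taxon3,(Taxon47,Taxon53)))); the answer is its 16 terminal taxa in alphabetical order.

Taxon22, Taxon28, Taxon3, Taxon30, Taxon34, Taxon44, Taxon47, Taxon52, Taxon53, Taxon60, Taxon61, Taxon65, Taxon68, Taxon69, Taxon71, Taxon75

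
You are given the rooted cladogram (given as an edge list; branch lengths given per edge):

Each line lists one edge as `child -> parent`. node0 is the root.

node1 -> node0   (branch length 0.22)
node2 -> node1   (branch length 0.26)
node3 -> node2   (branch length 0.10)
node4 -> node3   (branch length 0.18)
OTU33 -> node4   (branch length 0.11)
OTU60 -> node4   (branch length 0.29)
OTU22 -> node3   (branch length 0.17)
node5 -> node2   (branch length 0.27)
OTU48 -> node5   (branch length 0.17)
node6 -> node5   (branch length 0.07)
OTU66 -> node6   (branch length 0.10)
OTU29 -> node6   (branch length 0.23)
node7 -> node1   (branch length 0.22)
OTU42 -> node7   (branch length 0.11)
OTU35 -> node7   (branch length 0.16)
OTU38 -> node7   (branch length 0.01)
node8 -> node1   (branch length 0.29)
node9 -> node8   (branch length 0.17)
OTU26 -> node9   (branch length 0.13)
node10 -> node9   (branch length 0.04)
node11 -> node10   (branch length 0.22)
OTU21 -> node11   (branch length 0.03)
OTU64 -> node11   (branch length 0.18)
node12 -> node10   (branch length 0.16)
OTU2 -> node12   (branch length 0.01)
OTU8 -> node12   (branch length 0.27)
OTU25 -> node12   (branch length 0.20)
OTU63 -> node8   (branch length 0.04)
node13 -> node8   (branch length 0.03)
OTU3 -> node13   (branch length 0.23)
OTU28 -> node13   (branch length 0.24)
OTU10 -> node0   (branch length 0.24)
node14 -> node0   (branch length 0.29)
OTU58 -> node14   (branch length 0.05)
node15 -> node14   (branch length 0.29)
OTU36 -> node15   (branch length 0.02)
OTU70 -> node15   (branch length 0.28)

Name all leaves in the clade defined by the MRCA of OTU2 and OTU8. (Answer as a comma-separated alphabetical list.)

OTU2, OTU25, OTU8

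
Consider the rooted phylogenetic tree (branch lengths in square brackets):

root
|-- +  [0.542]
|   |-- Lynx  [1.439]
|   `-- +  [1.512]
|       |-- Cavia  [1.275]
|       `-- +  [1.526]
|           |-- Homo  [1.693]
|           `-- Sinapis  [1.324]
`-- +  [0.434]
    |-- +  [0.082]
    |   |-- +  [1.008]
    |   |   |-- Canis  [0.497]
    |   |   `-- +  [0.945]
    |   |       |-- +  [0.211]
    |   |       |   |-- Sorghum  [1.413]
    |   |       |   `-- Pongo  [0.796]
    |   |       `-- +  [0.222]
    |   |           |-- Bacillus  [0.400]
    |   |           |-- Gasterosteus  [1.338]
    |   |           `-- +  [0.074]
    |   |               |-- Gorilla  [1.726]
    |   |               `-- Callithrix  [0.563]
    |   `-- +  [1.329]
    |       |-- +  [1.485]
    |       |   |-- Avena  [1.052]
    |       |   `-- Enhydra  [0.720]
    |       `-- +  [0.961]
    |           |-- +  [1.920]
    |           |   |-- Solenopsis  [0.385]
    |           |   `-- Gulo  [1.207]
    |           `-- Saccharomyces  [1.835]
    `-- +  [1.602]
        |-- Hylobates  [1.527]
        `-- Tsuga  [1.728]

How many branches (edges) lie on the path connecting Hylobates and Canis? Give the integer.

5

The MRCA of Hylobates and Canis is the node subtending (((Canis,((Sorghum,Pongo),(Bacillus,Gasterosteus,(Gorilla,Callithrix)))),((Avena,Enhydra),((Solenopsis,Gulo),Saccharomyces))),(Hylobates,Tsuga)).
From Hylobates up to that node: 2 branches. From Canis up to the same node: 3 branches. Total: 2 + 3 = 5.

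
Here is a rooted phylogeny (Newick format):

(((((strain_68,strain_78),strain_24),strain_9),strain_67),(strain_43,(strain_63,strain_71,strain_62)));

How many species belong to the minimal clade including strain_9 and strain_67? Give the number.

5

The MRCA of strain_9 and strain_67 is the node subtending ((((strain_68,strain_78),strain_24),strain_9),strain_67).
That clade contains 5 terminal taxa: strain_24, strain_67, strain_68, strain_78, strain_9.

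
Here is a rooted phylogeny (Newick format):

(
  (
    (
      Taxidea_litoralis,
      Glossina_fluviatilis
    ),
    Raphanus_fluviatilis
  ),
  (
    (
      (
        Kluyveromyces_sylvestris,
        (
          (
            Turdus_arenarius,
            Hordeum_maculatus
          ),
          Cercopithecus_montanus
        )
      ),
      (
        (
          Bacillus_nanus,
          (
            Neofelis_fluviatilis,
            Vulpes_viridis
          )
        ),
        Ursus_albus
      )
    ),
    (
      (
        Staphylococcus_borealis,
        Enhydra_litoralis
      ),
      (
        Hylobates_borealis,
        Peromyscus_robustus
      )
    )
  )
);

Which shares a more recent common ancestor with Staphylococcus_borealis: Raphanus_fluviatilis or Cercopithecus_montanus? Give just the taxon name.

The MRCA of Staphylococcus_borealis and Cercopithecus_montanus subtends (((Kluyveromyces_sylvestris,((Turdus_arenarius,Hordeum_maculatus),Cercopithecus_montanus)),((Bacillus_nanus,(Neofelis_fluviatilis,Vulpes_viridis)),Ursus_albus)),((Staphylococcus_borealis,Enhydra_litoralis),(Hylobates_borealis,Peromyscus_robustus))) (12 taxa).
The MRCA of Staphylococcus_borealis and Raphanus_fluviatilis is the root, subtending the entire tree (15 taxa).
The first is nested inside the second, so Staphylococcus_borealis shares a more recent common ancestor with Cercopithecus_montanus.

Cercopithecus_montanus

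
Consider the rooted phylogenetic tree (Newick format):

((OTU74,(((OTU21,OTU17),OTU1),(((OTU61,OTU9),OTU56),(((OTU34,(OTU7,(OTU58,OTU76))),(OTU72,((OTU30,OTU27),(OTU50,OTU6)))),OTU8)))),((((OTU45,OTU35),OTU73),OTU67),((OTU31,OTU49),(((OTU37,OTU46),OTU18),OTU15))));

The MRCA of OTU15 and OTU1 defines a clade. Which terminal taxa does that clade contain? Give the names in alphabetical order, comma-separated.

OTU1, OTU15, OTU17, OTU18, OTU21, OTU27, OTU30, OTU31, OTU34, OTU35, OTU37, OTU45, OTU46, OTU49, OTU50, OTU56, OTU58, OTU6, OTU61, OTU67, OTU7, OTU72, OTU73, OTU74, OTU76, OTU8, OTU9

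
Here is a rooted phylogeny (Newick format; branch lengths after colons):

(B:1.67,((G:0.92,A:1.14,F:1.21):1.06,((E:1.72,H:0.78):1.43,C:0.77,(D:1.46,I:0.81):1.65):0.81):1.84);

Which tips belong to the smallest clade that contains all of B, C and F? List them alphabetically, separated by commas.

Tracing B: it attaches directly to the root.
Tracing C: it sits inside ((E,H),C,(D,I)).
Tracing F: it sits inside (G,A,F).
The smallest clade enclosing all 3 is the whole tree (their MRCA is the root), so the answer is all 9 tips in alphabetical order.

A, B, C, D, E, F, G, H, I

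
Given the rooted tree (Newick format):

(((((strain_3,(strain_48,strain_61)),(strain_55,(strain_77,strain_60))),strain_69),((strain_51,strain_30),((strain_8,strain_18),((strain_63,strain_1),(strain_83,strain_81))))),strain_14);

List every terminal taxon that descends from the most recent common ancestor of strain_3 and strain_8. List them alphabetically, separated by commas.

Tracing strain_3: it sits inside (strain_3,(strain_48,strain_61)).
Tracing strain_8: it sits inside (strain_8,strain_18).
The smallest clade enclosing both is ((((strain_3,(strain_48,strain_61)),(strain_55,(strain_77,strain_60))),strain_69),((strain_51,strain_30),((strain_8,strain_18),((strain_63,strain_1),(strain_83,strain_81))))); the answer is its 15 terminal taxa in alphabetical order.

strain_1, strain_18, strain_3, strain_30, strain_48, strain_51, strain_55, strain_60, strain_61, strain_63, strain_69, strain_77, strain_8, strain_81, strain_83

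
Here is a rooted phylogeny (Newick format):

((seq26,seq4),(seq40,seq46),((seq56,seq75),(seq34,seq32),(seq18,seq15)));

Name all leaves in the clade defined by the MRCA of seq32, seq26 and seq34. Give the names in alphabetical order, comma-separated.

seq15, seq18, seq26, seq32, seq34, seq4, seq40, seq46, seq56, seq75

Tracing seq32: it sits inside (seq34,seq32).
Tracing seq26: it sits inside (seq26,seq4).
Tracing seq34: it sits inside (seq34,seq32).
The smallest clade enclosing all 3 is the whole tree (their MRCA is the root), so the answer is all 10 tips in alphabetical order.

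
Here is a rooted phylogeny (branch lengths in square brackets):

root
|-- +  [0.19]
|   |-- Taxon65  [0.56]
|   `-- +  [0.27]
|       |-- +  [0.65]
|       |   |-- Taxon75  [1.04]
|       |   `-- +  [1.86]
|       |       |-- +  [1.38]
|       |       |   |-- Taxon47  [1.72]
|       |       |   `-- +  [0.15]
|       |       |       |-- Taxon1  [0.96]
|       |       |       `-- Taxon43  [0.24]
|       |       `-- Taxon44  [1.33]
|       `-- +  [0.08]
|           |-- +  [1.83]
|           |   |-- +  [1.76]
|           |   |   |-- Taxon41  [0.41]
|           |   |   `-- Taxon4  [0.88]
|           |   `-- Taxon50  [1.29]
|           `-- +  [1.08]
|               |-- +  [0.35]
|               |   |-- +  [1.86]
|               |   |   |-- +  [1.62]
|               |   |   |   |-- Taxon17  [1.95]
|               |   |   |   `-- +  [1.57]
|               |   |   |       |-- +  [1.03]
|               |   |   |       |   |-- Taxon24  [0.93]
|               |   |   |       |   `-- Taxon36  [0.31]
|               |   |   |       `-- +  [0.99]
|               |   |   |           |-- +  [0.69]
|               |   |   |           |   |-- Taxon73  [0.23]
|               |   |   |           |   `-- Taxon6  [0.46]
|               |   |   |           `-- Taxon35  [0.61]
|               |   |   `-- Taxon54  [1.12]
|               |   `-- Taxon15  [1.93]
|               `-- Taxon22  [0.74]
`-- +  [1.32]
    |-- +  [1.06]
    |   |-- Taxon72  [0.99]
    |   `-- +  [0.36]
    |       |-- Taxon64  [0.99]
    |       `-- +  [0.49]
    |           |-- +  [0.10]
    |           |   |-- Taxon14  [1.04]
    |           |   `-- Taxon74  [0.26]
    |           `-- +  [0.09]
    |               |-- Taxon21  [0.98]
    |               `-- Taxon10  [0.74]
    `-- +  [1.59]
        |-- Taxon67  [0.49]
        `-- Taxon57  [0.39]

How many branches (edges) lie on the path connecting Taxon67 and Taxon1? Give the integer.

The MRCA of Taxon67 and Taxon1 is the root of the tree.
From Taxon67 up to that node: 3 branches. From Taxon1 up to the same node: 7 branches. Total: 3 + 7 = 10.

10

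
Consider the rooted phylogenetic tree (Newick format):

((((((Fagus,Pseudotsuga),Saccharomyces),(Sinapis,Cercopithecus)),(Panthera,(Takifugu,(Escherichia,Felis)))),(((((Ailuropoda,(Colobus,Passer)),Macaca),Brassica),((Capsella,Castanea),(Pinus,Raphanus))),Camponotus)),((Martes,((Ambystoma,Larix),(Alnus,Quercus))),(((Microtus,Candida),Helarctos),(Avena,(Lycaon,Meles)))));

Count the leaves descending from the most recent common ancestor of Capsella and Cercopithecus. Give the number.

19

The MRCA of Capsella and Cercopithecus is the node subtending (((((Fagus,Pseudotsuga),Saccharomyces),(Sinapis,Cercopithecus)),(Panthera,(Takifugu,(Escherichia,Felis)))),(((((Ailuropoda,(Colobus,Passer)),Macaca),Brassica),((Capsella,Castanea),(Pinus,Raphanus))),Camponotus)).
That clade contains 19 terminal taxa: Ailuropoda, Brassica, Camponotus, Capsella, Castanea, Cercopithecus, Colobus, Escherichia, Fagus, Felis, Macaca, Panthera, Passer, Pinus, Pseudotsuga, Raphanus, Saccharomyces, Sinapis, Takifugu.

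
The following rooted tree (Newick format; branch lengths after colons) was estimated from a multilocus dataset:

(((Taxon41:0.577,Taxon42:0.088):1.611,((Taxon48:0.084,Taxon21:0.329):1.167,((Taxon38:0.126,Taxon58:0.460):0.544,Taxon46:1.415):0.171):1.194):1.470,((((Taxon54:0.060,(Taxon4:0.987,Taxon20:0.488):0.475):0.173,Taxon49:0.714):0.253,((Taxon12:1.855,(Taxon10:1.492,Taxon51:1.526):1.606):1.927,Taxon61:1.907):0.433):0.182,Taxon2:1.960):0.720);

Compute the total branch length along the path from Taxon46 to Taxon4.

7.040

The path runs Taxon46 → … → MRCA → … → Taxon4; the MRCA is the root of the tree.
Branch lengths along that path: 1.415 + 0.171 + 1.194 + 1.470 + 0.720 + 0.182 + 0.253 + 0.173 + 0.475 + 0.987 = 7.040.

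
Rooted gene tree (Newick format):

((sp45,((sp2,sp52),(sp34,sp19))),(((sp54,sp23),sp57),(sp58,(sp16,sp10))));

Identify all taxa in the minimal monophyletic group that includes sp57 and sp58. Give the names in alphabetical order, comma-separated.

Tracing sp57: it sits inside ((sp54,sp23),sp57).
Tracing sp58: it sits inside (sp58,(sp16,sp10)).
The smallest clade enclosing both is (((sp54,sp23),sp57),(sp58,(sp16,sp10))); the answer is its 6 terminal taxa in alphabetical order.

sp10, sp16, sp23, sp54, sp57, sp58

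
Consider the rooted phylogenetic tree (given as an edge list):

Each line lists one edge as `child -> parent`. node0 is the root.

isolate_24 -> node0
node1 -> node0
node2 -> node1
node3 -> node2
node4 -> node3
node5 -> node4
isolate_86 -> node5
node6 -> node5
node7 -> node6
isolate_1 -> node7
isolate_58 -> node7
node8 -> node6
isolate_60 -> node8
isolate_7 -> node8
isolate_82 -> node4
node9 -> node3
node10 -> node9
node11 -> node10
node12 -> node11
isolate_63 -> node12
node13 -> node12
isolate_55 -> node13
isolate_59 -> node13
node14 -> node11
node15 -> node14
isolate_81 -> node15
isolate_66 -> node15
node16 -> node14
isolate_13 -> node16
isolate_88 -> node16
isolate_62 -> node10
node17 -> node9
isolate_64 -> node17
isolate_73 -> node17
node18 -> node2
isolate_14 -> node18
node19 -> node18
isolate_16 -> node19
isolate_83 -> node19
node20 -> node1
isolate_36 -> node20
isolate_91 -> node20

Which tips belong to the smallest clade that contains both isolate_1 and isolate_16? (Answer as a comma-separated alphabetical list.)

isolate_1, isolate_13, isolate_14, isolate_16, isolate_55, isolate_58, isolate_59, isolate_60, isolate_62, isolate_63, isolate_64, isolate_66, isolate_7, isolate_73, isolate_81, isolate_82, isolate_83, isolate_86, isolate_88

Tracing isolate_1: it sits inside (isolate_1,isolate_58).
Tracing isolate_16: it sits inside (isolate_16,isolate_83).
The smallest clade enclosing both is ((((isolate_86,((isolate_1,isolate_58),(isolate_60,isolate_7))),isolate_82),((((isolate_63,(isolate_55,isolate_59)),((isolate_81,isolate_66),(isolate_13,isolate_88))),isolate_62),(isolate_64,isolate_73))),(isolate_14,(isolate_16,isolate_83))); the answer is its 19 terminal taxa in alphabetical order.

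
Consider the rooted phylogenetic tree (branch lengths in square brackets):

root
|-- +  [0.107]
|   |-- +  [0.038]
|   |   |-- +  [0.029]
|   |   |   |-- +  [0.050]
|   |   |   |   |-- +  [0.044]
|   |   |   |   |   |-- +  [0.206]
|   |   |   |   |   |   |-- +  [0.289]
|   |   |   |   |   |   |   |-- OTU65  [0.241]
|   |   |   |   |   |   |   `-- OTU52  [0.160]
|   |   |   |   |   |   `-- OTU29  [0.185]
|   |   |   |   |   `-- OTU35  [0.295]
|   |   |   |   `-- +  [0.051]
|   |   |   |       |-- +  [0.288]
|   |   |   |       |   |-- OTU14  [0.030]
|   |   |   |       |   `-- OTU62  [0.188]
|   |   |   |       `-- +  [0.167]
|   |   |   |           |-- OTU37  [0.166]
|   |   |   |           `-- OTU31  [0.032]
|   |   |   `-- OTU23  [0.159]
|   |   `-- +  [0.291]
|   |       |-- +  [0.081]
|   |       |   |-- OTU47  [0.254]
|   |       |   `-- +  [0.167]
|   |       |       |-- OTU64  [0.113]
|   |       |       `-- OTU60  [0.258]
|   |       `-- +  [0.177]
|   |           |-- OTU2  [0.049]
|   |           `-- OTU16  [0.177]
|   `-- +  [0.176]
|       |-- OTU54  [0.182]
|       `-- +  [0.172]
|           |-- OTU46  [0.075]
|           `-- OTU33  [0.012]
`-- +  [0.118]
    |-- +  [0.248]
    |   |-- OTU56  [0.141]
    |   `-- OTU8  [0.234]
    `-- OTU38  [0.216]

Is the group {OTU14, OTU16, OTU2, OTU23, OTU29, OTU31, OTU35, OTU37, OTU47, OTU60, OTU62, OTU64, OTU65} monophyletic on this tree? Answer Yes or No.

The MRCA of the listed taxa subtends ((((((OTU65,OTU52),OTU29),OTU35),((OTU14,OTU62),(OTU37,OTU31))),OTU23),((OTU47,(OTU64,OTU60)),(OTU2,OTU16))).
That clade also contains OTU52, which is not in the proposed group, so the group is not monophyletic.

No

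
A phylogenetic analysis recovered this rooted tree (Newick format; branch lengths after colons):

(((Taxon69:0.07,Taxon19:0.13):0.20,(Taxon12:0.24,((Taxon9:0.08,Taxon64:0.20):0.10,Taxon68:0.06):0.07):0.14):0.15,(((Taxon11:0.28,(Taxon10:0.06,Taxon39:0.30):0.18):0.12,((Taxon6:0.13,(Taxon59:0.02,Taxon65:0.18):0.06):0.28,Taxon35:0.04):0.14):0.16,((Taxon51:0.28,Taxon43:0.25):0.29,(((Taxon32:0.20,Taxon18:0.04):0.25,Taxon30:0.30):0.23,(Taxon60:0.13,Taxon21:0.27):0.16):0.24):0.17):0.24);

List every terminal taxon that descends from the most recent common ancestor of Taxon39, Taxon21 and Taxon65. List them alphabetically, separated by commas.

Tracing Taxon39: it sits inside (Taxon10,Taxon39).
Tracing Taxon21: it sits inside (Taxon60,Taxon21).
Tracing Taxon65: it sits inside (Taxon59,Taxon65).
The smallest clade enclosing all 3 is (((Taxon11,(Taxon10,Taxon39)),((Taxon6,(Taxon59,Taxon65)),Taxon35)),((Taxon51,Taxon43),(((Taxon32,Taxon18),Taxon30),(Taxon60,Taxon21)))); the answer is its 14 terminal taxa in alphabetical order.

Taxon10, Taxon11, Taxon18, Taxon21, Taxon30, Taxon32, Taxon35, Taxon39, Taxon43, Taxon51, Taxon59, Taxon6, Taxon60, Taxon65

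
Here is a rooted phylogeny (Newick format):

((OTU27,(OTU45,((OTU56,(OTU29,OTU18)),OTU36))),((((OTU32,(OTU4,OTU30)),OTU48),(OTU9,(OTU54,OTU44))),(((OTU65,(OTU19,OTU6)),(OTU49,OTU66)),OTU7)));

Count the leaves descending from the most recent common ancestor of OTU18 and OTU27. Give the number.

6

The MRCA of OTU18 and OTU27 is the node subtending (OTU27,(OTU45,((OTU56,(OTU29,OTU18)),OTU36))).
That clade contains 6 terminal taxa: OTU18, OTU27, OTU29, OTU36, OTU45, OTU56.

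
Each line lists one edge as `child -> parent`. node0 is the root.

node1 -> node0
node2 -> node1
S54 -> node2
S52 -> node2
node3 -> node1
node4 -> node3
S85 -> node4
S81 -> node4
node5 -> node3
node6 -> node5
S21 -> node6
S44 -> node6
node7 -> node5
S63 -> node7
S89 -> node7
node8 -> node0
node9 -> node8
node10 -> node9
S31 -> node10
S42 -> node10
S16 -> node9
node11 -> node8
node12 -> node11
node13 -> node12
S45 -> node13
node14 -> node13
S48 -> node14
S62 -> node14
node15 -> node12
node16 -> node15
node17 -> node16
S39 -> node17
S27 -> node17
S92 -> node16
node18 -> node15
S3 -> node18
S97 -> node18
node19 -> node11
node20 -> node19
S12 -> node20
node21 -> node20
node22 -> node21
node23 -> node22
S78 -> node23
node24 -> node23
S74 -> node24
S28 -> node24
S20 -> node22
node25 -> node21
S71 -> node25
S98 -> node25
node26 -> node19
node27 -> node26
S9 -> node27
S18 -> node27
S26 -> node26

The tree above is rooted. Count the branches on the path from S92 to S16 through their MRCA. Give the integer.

The MRCA of S92 and S16 is the node subtending (((S31,S42),S16),(((S45,(S48,S62)),(((S39,S27),S92),(S3,S97))),((S12,(((S78,(S74,S28)),S20),(S71,S98))),((S9,S18),S26)))).
From S92 up to that node: 5 branches. From S16 up to the same node: 2 branches. Total: 5 + 2 = 7.

7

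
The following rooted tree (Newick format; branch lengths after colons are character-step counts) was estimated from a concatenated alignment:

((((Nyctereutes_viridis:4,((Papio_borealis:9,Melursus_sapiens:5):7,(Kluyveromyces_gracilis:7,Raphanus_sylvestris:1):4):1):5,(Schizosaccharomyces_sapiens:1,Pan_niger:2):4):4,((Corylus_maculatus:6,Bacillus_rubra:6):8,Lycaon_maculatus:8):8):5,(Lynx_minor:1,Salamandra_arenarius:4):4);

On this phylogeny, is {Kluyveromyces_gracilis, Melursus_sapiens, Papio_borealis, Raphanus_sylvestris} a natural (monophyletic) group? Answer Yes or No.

The most recent common ancestor of these taxa subtends ((Papio_borealis,Melursus_sapiens),(Kluyveromyces_gracilis,Raphanus_sylvestris)).
That clade has exactly 4 tips — every listed taxon and nothing else — so the group is monophyletic.

Yes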